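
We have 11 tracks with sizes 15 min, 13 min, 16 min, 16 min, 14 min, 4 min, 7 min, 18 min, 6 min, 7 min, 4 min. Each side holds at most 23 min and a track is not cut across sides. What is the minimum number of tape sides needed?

6

Total = 18 + 16 + 16 + 15 + 14 + 13 + 7 + 7 + 6 + 4 + 4 = 120 min.
Lower bound: ⌈120/23⌉ = 6 tape sides.
A packing using 6 tape sides:
  side 1: 18 + 4 = 22
  side 2: 16 + 7 = 23
  side 3: 16 + 7 = 23
  side 4: 15 + 6 = 21
  side 5: 14 + 4 = 18
  side 6: 13 = 13
This matches the lower bound, so 6 is optimal.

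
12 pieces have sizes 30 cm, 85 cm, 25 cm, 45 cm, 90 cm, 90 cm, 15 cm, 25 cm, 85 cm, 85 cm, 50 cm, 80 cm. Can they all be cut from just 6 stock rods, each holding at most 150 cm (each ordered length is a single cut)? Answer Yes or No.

A valid assignment using 6 stock rods:
  stock rod 1: 90 + 50 = 140
  stock rod 2: 90 + 45 + 15 = 150
  stock rod 3: 85 + 30 + 25 = 140
  stock rod 4: 85 + 25 = 110
  stock rod 5: 85 = 85
  stock rod 6: 80 = 80
Every load is within 150 cm, so 6 stock rods suffice.

Yes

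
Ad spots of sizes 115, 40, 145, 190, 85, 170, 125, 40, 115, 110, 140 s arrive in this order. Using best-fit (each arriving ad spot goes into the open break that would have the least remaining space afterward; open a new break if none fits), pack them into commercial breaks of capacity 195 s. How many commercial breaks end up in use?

  115 → break 1 (new)  [load 115/195]
  40 → break 1  [load 155/195]
  145 → break 2 (new)  [load 145/195]
  190 → break 3 (new)  [load 190/195]
  85 → break 4 (new)  [load 85/195]
  170 → break 5 (new)  [load 170/195]
  125 → break 6 (new)  [load 125/195]
  40 → break 1  [load 195/195]
  115 → break 7 (new)  [load 115/195]
  110 → break 4  [load 195/195]
  140 → break 8 (new)  [load 140/195]
8 commercial breaks opened.

8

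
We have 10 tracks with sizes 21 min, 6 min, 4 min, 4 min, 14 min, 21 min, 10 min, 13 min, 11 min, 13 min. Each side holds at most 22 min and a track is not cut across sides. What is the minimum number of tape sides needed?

Total = 21 + 21 + 14 + 13 + 13 + 11 + 10 + 6 + 4 + 4 = 117 min.
Lower bound: ⌈117/22⌉ = 6 tape sides.
A packing using 6 tape sides:
  side 1: 21 = 21
  side 2: 21 = 21
  side 3: 14 + 6 = 20
  side 4: 13 + 4 + 4 = 21
  side 5: 13 = 13
  side 6: 11 + 10 = 21
This matches the lower bound, so 6 is optimal.

6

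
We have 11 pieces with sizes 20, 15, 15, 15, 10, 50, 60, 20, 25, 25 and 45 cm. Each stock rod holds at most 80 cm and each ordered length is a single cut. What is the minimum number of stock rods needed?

Total = 60 + 50 + 45 + 25 + 25 + 20 + 20 + 15 + 15 + 15 + 10 = 300 cm.
Lower bound: ⌈300/80⌉ = 4 stock rods.
A packing using 4 stock rods:
  stock rod 1: 60 + 20 = 80
  stock rod 2: 50 + 25 = 75
  stock rod 3: 45 + 25 + 10 = 80
  stock rod 4: 20 + 15 + 15 + 15 = 65
This matches the lower bound, so 4 is optimal.

4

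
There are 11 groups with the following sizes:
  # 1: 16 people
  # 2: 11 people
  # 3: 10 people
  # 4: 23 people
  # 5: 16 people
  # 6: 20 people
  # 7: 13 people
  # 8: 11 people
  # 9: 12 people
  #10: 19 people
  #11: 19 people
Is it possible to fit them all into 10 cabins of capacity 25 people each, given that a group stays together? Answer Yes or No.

A valid assignment using 9 cabins:
  cabin 1: 23 = 23
  cabin 2: 20 = 20
  cabin 3: 19 = 19
  cabin 4: 19 = 19
  cabin 5: 16 = 16
  cabin 6: 16 = 16
  cabin 7: 13 + 12 = 25
  cabin 8: 11 + 11 = 22
  cabin 9: 10 = 10
That uses only 9 ≤ 10, so 10 cabins are enough.

Yes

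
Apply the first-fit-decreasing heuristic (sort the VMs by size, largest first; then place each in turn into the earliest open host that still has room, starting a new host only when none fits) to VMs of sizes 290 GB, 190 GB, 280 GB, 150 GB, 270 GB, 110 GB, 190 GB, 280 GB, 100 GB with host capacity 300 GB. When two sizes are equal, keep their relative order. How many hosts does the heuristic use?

7

Sorted descending: 290, 280, 280, 270, 190, 190, 150, 110, 100.
  290 → host 1 (new)  [load 290/300]
  280 → host 2 (new)  [load 280/300]
  280 → host 3 (new)  [load 280/300]
  270 → host 4 (new)  [load 270/300]
  190 → host 5 (new)  [load 190/300]
  190 → host 6 (new)  [load 190/300]
  150 → host 7 (new)  [load 150/300]
  110 → host 5  [load 300/300]
  100 → host 6  [load 290/300]
7 hosts opened.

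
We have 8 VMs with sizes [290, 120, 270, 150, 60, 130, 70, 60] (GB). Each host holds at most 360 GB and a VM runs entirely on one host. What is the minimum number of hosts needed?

4

Total = 290 + 270 + 150 + 130 + 120 + 70 + 60 + 60 = 1150 GB.
Lower bound: ⌈1150/360⌉ = 4 hosts.
A packing using 4 hosts:
  host 1: 290 + 70 = 360
  host 2: 270 + 60 = 330
  host 3: 150 + 130 + 60 = 340
  host 4: 120 = 120
This matches the lower bound, so 4 is optimal.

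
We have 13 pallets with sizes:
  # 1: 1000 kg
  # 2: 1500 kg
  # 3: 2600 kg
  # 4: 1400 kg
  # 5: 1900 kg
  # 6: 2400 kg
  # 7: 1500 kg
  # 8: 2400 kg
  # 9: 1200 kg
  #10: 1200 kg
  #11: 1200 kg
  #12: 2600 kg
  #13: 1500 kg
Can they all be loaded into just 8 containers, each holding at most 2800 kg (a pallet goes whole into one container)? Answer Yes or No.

No

Total = 22400 kg; ⌈22400/2800⌉ = 8.
The bound of 8 does not rule out 8, but exhaustive search shows no assignment into 8 containers of capacity 2800 kg exists — the minimum is 9.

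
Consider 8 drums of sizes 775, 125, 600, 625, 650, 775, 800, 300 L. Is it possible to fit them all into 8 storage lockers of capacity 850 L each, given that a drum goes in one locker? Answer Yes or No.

Yes

A valid assignment using 7 storage lockers:
  locker 1: 800 = 800
  locker 2: 775 = 775
  locker 3: 775 = 775
  locker 4: 650 + 125 = 775
  locker 5: 625 = 625
  locker 6: 600 = 600
  locker 7: 300 = 300
That uses only 7 ≤ 8, so 8 storage lockers are enough.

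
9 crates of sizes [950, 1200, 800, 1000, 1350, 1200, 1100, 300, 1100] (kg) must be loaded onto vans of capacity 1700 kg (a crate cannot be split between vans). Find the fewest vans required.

Total = 1350 + 1200 + 1200 + 1100 + 1100 + 1000 + 950 + 800 + 300 = 9000 kg.
Lower bound: ⌈9000/1700⌉ = 6 vans.
Also, 7 crates each exceed 850 kg, and no two of those can share a van, so at least 7 vans are needed.
A packing using 8 vans:
  van 1: 1350 + 300 = 1650
  van 2: 1200 = 1200
  van 3: 1200 = 1200
  van 4: 1100 = 1100
  van 5: 1100 = 1100
  van 6: 1000 = 1000
  van 7: 950 = 950
  van 8: 800 = 800
No arrangement into 7 vans stays within capacity, so 8 is optimal.

8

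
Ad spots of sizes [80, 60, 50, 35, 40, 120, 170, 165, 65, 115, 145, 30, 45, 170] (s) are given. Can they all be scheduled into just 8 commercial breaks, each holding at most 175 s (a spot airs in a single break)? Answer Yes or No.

A valid assignment using 8 commercial breaks:
  break 1: 170 = 170
  break 2: 170 = 170
  break 3: 165 = 165
  break 4: 145 + 30 = 175
  break 5: 120 + 50 = 170
  break 6: 115 + 60 = 175
  break 7: 80 + 65 = 145
  break 8: 45 + 40 + 35 = 120
Every load is within 175 s, so 8 commercial breaks suffice.

Yes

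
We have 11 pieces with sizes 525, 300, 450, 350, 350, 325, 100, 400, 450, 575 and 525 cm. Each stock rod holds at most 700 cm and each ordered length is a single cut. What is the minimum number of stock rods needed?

8

Total = 575 + 525 + 525 + 450 + 450 + 400 + 350 + 350 + 325 + 300 + 100 = 4350 cm.
Lower bound: ⌈4350/700⌉ = 7 stock rods.
A packing using 8 stock rods:
  stock rod 1: 575 + 100 = 675
  stock rod 2: 525 = 525
  stock rod 3: 525 = 525
  stock rod 4: 450 = 450
  stock rod 5: 450 = 450
  stock rod 6: 400 + 300 = 700
  stock rod 7: 350 + 350 = 700
  stock rod 8: 325 = 325
No arrangement into 7 stock rods stays within capacity, so 8 is optimal.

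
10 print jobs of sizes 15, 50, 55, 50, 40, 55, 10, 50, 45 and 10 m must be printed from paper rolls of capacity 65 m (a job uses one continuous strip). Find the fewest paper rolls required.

7

Total = 55 + 55 + 50 + 50 + 50 + 45 + 40 + 15 + 10 + 10 = 380 m.
Lower bound: ⌈380/65⌉ = 6 paper rolls.
Also, 7 print jobs each exceed 65/2 m, and no two of those can share a roll, so at least 7 paper rolls are needed.
A packing using 7 paper rolls:
  roll 1: 55 + 10 = 65
  roll 2: 55 + 10 = 65
  roll 3: 50 + 15 = 65
  roll 4: 50 = 50
  roll 5: 50 = 50
  roll 6: 45 = 45
  roll 7: 40 = 40
This matches the lower bound, so 7 is optimal.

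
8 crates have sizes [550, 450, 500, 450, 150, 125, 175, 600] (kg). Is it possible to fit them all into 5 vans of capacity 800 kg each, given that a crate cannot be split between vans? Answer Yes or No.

A valid assignment using 5 vans:
  van 1: 600 + 175 = 775
  van 2: 550 + 150 = 700
  van 3: 500 + 125 = 625
  van 4: 450 = 450
  van 5: 450 = 450
Every load is within 800 kg, so 5 vans suffice.

Yes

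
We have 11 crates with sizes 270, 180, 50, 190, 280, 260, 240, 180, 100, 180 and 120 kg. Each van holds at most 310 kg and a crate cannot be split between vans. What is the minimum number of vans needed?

8

Total = 280 + 270 + 260 + 240 + 190 + 180 + 180 + 180 + 120 + 100 + 50 = 2050 kg.
Lower bound: ⌈2050/310⌉ = 7 vans.
Also, 8 crates each exceed 155 kg, and no two of those can share a van, so at least 8 vans are needed.
A packing using 8 vans:
  van 1: 280 = 280
  van 2: 270 = 270
  van 3: 260 + 50 = 310
  van 4: 240 = 240
  van 5: 190 + 120 = 310
  van 6: 180 + 100 = 280
  van 7: 180 = 180
  van 8: 180 = 180
This matches the lower bound, so 8 is optimal.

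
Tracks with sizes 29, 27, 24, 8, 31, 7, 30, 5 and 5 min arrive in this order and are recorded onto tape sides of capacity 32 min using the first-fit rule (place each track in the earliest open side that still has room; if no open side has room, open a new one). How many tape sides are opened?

6

  29 → side 1 (new)  [load 29/32]
  27 → side 2 (new)  [load 27/32]
  24 → side 3 (new)  [load 24/32]
  8 → side 3  [load 32/32]
  31 → side 4 (new)  [load 31/32]
  7 → side 5 (new)  [load 7/32]
  30 → side 6 (new)  [load 30/32]
  5 → side 2  [load 32/32]
  5 → side 5  [load 12/32]
6 tape sides opened.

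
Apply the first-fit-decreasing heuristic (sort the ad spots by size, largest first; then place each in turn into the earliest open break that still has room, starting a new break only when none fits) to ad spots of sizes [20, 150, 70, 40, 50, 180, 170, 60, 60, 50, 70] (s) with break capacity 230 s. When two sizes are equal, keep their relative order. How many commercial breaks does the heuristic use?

5

Sorted descending: 180, 170, 150, 70, 70, 60, 60, 50, 50, 40, 20.
  180 → break 1 (new)  [load 180/230]
  170 → break 2 (new)  [load 170/230]
  150 → break 3 (new)  [load 150/230]
  70 → break 3  [load 220/230]
  70 → break 4 (new)  [load 70/230]
  60 → break 2  [load 230/230]
  60 → break 4  [load 130/230]
  50 → break 1  [load 230/230]
  50 → break 4  [load 180/230]
  40 → break 4  [load 220/230]
  20 → break 5 (new)  [load 20/230]
5 commercial breaks opened.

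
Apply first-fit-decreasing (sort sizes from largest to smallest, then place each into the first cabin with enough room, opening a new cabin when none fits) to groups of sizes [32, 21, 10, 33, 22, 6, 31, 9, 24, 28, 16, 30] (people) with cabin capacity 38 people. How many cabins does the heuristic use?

Sorted descending: 33, 32, 31, 30, 28, 24, 22, 21, 16, 10, 9, 6.
  33 → cabin 1 (new)  [load 33/38]
  32 → cabin 2 (new)  [load 32/38]
  31 → cabin 3 (new)  [load 31/38]
  30 → cabin 4 (new)  [load 30/38]
  28 → cabin 5 (new)  [load 28/38]
  24 → cabin 6 (new)  [load 24/38]
  22 → cabin 7 (new)  [load 22/38]
  21 → cabin 8 (new)  [load 21/38]
  16 → cabin 7  [load 38/38]
  10 → cabin 5  [load 38/38]
  9 → cabin 6  [load 33/38]
  6 → cabin 2  [load 38/38]
8 cabins opened.

8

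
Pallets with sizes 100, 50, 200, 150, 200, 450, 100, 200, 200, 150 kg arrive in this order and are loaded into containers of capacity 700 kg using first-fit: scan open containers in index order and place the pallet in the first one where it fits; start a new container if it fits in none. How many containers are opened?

  100 → container 1 (new)  [load 100/700]
  50 → container 1  [load 150/700]
  200 → container 1  [load 350/700]
  150 → container 1  [load 500/700]
  200 → container 1  [load 700/700]
  450 → container 2 (new)  [load 450/700]
  100 → container 2  [load 550/700]
  200 → container 3 (new)  [load 200/700]
  200 → container 3  [load 400/700]
  150 → container 2  [load 700/700]
3 containers opened.

3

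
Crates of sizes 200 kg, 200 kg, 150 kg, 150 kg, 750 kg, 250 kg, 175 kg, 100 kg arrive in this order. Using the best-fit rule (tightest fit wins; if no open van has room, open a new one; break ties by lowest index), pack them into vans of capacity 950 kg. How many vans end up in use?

3

  200 → van 1 (new)  [load 200/950]
  200 → van 1  [load 400/950]
  150 → van 1  [load 550/950]
  150 → van 1  [load 700/950]
  750 → van 2 (new)  [load 750/950]
  250 → van 1  [load 950/950]
  175 → van 2  [load 925/950]
  100 → van 3 (new)  [load 100/950]
3 vans opened.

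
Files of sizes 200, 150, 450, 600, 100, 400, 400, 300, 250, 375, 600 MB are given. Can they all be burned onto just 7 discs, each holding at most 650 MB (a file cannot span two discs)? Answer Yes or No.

Yes

A valid assignment using 7 discs:
  disc 1: 600 = 600
  disc 2: 600 = 600
  disc 3: 450 + 200 = 650
  disc 4: 400 + 250 = 650
  disc 5: 400 + 150 + 100 = 650
  disc 6: 375 = 375
  disc 7: 300 = 300
Every load is within 650 MB, so 7 discs suffice.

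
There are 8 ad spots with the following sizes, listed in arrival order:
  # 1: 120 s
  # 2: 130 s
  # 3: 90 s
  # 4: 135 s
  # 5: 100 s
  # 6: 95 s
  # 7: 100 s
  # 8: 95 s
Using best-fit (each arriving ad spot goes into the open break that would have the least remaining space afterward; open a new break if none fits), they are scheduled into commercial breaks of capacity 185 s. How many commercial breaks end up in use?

7

  120 → break 1 (new)  [load 120/185]
  130 → break 2 (new)  [load 130/185]
  90 → break 3 (new)  [load 90/185]
  135 → break 4 (new)  [load 135/185]
  100 → break 5 (new)  [load 100/185]
  95 → break 3  [load 185/185]
  100 → break 6 (new)  [load 100/185]
  95 → break 7 (new)  [load 95/185]
7 commercial breaks opened.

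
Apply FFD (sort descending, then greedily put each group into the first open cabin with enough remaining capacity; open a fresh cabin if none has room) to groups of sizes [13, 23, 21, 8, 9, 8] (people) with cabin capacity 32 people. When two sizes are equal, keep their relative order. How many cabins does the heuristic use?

3

Sorted descending: 23, 21, 13, 9, 8, 8.
  23 → cabin 1 (new)  [load 23/32]
  21 → cabin 2 (new)  [load 21/32]
  13 → cabin 3 (new)  [load 13/32]
  9 → cabin 1  [load 32/32]
  8 → cabin 2  [load 29/32]
  8 → cabin 3  [load 21/32]
3 cabins opened.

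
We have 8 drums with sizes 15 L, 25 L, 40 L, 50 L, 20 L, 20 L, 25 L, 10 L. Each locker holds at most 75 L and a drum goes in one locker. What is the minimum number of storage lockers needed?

Total = 50 + 40 + 25 + 25 + 20 + 20 + 15 + 10 = 205 L.
Lower bound: ⌈205/75⌉ = 3 storage lockers.
A packing using 3 storage lockers:
  locker 1: 50 + 25 = 75
  locker 2: 40 + 25 + 10 = 75
  locker 3: 20 + 20 + 15 = 55
This matches the lower bound, so 3 is optimal.

3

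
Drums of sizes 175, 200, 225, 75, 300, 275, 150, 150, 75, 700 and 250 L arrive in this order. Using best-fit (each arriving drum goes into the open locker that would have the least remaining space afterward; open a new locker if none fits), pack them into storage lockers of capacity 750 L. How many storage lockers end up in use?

4

  175 → locker 1 (new)  [load 175/750]
  200 → locker 1  [load 375/750]
  225 → locker 1  [load 600/750]
  75 → locker 1  [load 675/750]
  300 → locker 2 (new)  [load 300/750]
  275 → locker 2  [load 575/750]
  150 → locker 2  [load 725/750]
  150 → locker 3 (new)  [load 150/750]
  75 → locker 1  [load 750/750]
  700 → locker 4 (new)  [load 700/750]
  250 → locker 3  [load 400/750]
4 storage lockers opened.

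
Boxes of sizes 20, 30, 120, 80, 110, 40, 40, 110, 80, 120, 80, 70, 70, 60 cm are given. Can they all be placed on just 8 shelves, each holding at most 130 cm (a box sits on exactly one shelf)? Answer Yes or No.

Total = 1030 cm; ⌈1030/130⌉ = 8.
9 boxes each exceed half the capacity and cannot share a shelf, forcing at least 9 shelves.
At least 9 shelves are required, but only 8 are allowed.

No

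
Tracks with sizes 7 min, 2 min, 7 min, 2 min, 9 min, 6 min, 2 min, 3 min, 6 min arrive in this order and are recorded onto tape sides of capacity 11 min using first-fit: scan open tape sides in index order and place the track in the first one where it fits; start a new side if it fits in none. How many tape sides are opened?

  7 → side 1 (new)  [load 7/11]
  2 → side 1  [load 9/11]
  7 → side 2 (new)  [load 7/11]
  2 → side 1  [load 11/11]
  9 → side 3 (new)  [load 9/11]
  6 → side 4 (new)  [load 6/11]
  2 → side 2  [load 9/11]
  3 → side 4  [load 9/11]
  6 → side 5 (new)  [load 6/11]
5 tape sides opened.

5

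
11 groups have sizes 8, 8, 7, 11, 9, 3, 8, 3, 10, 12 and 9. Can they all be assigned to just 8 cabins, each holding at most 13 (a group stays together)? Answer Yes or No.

No

Total = 88; ⌈88/13⌉ = 7.
9 groups each exceed half the capacity and cannot share a cabin, forcing at least 9 cabins.
At least 9 cabins are required, but only 8 are allowed.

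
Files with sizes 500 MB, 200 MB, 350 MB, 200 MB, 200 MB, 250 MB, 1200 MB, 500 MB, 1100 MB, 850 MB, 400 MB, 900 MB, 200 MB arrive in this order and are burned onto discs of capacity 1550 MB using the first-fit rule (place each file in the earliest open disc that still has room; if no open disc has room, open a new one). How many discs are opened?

  500 → disc 1 (new)  [load 500/1550]
  200 → disc 1  [load 700/1550]
  350 → disc 1  [load 1050/1550]
  200 → disc 1  [load 1250/1550]
  200 → disc 1  [load 1450/1550]
  250 → disc 2 (new)  [load 250/1550]
  1200 → disc 2  [load 1450/1550]
  500 → disc 3 (new)  [load 500/1550]
  1100 → disc 4 (new)  [load 1100/1550]
  850 → disc 3  [load 1350/1550]
  400 → disc 4  [load 1500/1550]
  900 → disc 5 (new)  [load 900/1550]
  200 → disc 3  [load 1550/1550]
5 discs opened.

5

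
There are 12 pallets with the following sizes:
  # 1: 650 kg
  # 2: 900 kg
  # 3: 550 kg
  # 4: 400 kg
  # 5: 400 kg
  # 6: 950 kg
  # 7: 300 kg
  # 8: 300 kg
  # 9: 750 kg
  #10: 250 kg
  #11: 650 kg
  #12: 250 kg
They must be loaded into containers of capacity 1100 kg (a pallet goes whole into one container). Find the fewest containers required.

7

Total = 950 + 900 + 750 + 650 + 650 + 550 + 400 + 400 + 300 + 300 + 250 + 250 = 6350 kg.
Lower bound: ⌈6350/1100⌉ = 6 containers.
A packing using 7 containers:
  container 1: 950 = 950
  container 2: 900 = 900
  container 3: 750 + 300 = 1050
  container 4: 650 + 400 = 1050
  container 5: 650 + 400 = 1050
  container 6: 550 + 300 + 250 = 1100
  container 7: 250 = 250
No arrangement into 6 containers stays within capacity, so 7 is optimal.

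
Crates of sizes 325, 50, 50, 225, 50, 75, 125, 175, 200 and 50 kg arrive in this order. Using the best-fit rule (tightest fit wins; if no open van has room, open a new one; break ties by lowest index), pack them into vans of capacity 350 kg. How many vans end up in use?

  325 → van 1 (new)  [load 325/350]
  50 → van 2 (new)  [load 50/350]
  50 → van 2  [load 100/350]
  225 → van 2  [load 325/350]
  50 → van 3 (new)  [load 50/350]
  75 → van 3  [load 125/350]
  125 → van 3  [load 250/350]
  175 → van 4 (new)  [load 175/350]
  200 → van 5 (new)  [load 200/350]
  50 → van 3  [load 300/350]
5 vans opened.

5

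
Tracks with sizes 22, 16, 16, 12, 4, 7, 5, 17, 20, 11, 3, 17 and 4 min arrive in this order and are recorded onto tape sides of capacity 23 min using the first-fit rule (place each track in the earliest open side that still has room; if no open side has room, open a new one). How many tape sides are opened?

8

  22 → side 1 (new)  [load 22/23]
  16 → side 2 (new)  [load 16/23]
  16 → side 3 (new)  [load 16/23]
  12 → side 4 (new)  [load 12/23]
  4 → side 2  [load 20/23]
  7 → side 3  [load 23/23]
  5 → side 4  [load 17/23]
  17 → side 5 (new)  [load 17/23]
  20 → side 6 (new)  [load 20/23]
  11 → side 7 (new)  [load 11/23]
  3 → side 2  [load 23/23]
  17 → side 8 (new)  [load 17/23]
  4 → side 4  [load 21/23]
8 tape sides opened.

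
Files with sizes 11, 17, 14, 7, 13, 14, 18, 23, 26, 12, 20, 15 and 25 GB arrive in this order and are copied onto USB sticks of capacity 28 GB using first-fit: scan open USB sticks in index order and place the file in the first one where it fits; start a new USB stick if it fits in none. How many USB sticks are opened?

9

  11 → USB stick 1 (new)  [load 11/28]
  17 → USB stick 1  [load 28/28]
  14 → USB stick 2 (new)  [load 14/28]
  7 → USB stick 2  [load 21/28]
  13 → USB stick 3 (new)  [load 13/28]
  14 → USB stick 3  [load 27/28]
  18 → USB stick 4 (new)  [load 18/28]
  23 → USB stick 5 (new)  [load 23/28]
  26 → USB stick 6 (new)  [load 26/28]
  12 → USB stick 7 (new)  [load 12/28]
  20 → USB stick 8 (new)  [load 20/28]
  15 → USB stick 7  [load 27/28]
  25 → USB stick 9 (new)  [load 25/28]
9 USB sticks opened.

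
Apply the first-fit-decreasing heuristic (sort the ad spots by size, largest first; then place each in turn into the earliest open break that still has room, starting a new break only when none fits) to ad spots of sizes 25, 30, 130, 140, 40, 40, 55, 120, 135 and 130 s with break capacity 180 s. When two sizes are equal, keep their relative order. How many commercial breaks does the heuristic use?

Sorted descending: 140, 135, 130, 130, 120, 55, 40, 40, 30, 25.
  140 → break 1 (new)  [load 140/180]
  135 → break 2 (new)  [load 135/180]
  130 → break 3 (new)  [load 130/180]
  130 → break 4 (new)  [load 130/180]
  120 → break 5 (new)  [load 120/180]
  55 → break 5  [load 175/180]
  40 → break 1  [load 180/180]
  40 → break 2  [load 175/180]
  30 → break 3  [load 160/180]
  25 → break 4  [load 155/180]
5 commercial breaks opened.

5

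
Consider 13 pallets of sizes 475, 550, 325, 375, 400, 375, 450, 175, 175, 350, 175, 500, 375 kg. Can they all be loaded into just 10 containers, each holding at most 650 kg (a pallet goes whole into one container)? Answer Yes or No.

Yes

A valid assignment using 10 containers:
  container 1: 550 = 550
  container 2: 500 = 500
  container 3: 475 + 175 = 650
  container 4: 450 + 175 = 625
  container 5: 400 + 175 = 575
  container 6: 375 = 375
  container 7: 375 = 375
  container 8: 375 = 375
  container 9: 350 = 350
  container 10: 325 = 325
Every load is within 650 kg, so 10 containers suffice.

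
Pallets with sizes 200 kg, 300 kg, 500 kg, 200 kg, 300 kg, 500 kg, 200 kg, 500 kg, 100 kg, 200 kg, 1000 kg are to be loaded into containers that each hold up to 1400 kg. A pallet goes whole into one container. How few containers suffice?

3

Total = 1000 + 500 + 500 + 500 + 300 + 300 + 200 + 200 + 200 + 200 + 100 = 4000 kg.
Lower bound: ⌈4000/1400⌉ = 3 containers.
A packing using 3 containers:
  container 1: 1000 + 300 + 100 = 1400
  container 2: 500 + 500 + 300 = 1300
  container 3: 500 + 200 + 200 + 200 + 200 = 1300
This matches the lower bound, so 3 is optimal.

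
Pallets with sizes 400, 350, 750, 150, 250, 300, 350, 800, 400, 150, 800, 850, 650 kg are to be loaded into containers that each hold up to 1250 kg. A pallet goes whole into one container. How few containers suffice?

Total = 850 + 800 + 800 + 750 + 650 + 400 + 400 + 350 + 350 + 300 + 250 + 150 + 150 = 6200 kg.
Lower bound: ⌈6200/1250⌉ = 5 containers.
A packing using 5 containers:
  container 1: 850 + 400 = 1250
  container 2: 800 + 400 = 1200
  container 3: 800 + 300 + 150 = 1250
  container 4: 750 + 350 + 150 = 1250
  container 5: 650 + 350 + 250 = 1250
This matches the lower bound, so 5 is optimal.

5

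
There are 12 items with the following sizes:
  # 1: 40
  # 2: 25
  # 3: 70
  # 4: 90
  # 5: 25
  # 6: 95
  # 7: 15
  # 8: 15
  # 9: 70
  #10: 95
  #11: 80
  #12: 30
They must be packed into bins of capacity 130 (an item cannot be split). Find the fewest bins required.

Total = 95 + 95 + 90 + 80 + 70 + 70 + 40 + 30 + 25 + 25 + 15 + 15 = 650.
Lower bound: ⌈650/130⌉ = 5 bins.
Also, 6 items each exceed 65, and no two of those can share a bin, so at least 6 bins are needed.
A packing using 6 bins:
  bin 1: 95 + 30 = 125
  bin 2: 95 + 25 = 120
  bin 3: 90 + 40 = 130
  bin 4: 80 + 25 + 15 = 120
  bin 5: 70 + 15 = 85
  bin 6: 70 = 70
This matches the lower bound, so 6 is optimal.

6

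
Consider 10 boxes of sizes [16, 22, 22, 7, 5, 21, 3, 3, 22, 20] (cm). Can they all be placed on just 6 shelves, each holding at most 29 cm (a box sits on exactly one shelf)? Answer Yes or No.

A valid assignment using 6 shelves:
  shelf 1: 22 + 7 = 29
  shelf 2: 22 + 5 = 27
  shelf 3: 22 + 3 + 3 = 28
  shelf 4: 21 = 21
  shelf 5: 20 = 20
  shelf 6: 16 = 16
Every load is within 29 cm, so 6 shelves suffice.

Yes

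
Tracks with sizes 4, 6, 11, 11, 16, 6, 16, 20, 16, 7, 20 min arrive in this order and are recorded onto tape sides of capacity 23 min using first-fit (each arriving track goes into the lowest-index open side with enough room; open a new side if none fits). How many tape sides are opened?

  4 → side 1 (new)  [load 4/23]
  6 → side 1  [load 10/23]
  11 → side 1  [load 21/23]
  11 → side 2 (new)  [load 11/23]
  16 → side 3 (new)  [load 16/23]
  6 → side 2  [load 17/23]
  16 → side 4 (new)  [load 16/23]
  20 → side 5 (new)  [load 20/23]
  16 → side 6 (new)  [load 16/23]
  7 → side 3  [load 23/23]
  20 → side 7 (new)  [load 20/23]
7 tape sides opened.

7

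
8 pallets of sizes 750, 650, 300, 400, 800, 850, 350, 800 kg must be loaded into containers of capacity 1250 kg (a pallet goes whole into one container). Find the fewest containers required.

5

Total = 850 + 800 + 800 + 750 + 650 + 400 + 350 + 300 = 4900 kg.
Lower bound: ⌈4900/1250⌉ = 4 containers.
Also, 5 pallets each exceed 625 kg, and no two of those can share a container, so at least 5 containers are needed.
A packing using 5 containers:
  container 1: 850 + 400 = 1250
  container 2: 800 + 350 = 1150
  container 3: 800 + 300 = 1100
  container 4: 750 = 750
  container 5: 650 = 650
This matches the lower bound, so 5 is optimal.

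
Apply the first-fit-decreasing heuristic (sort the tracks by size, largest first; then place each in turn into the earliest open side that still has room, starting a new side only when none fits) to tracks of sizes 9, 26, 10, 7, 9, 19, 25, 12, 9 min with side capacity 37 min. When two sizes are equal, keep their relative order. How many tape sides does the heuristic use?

Sorted descending: 26, 25, 19, 12, 10, 9, 9, 9, 7.
  26 → side 1 (new)  [load 26/37]
  25 → side 2 (new)  [load 25/37]
  19 → side 3 (new)  [load 19/37]
  12 → side 2  [load 37/37]
  10 → side 1  [load 36/37]
  9 → side 3  [load 28/37]
  9 → side 3  [load 37/37]
  9 → side 4 (new)  [load 9/37]
  7 → side 4  [load 16/37]
4 tape sides opened.

4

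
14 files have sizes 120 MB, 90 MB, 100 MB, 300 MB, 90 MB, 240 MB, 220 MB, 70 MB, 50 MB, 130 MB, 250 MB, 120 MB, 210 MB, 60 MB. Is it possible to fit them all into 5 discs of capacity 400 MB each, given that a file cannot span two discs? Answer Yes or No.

Total = 2050 MB; ⌈2050/400⌉ = 6.
At least 6 discs are required, but only 5 are allowed.

No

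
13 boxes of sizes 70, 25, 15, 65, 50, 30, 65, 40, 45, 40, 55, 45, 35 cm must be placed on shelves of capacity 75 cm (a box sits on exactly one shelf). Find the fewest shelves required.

Total = 70 + 65 + 65 + 55 + 50 + 45 + 45 + 40 + 40 + 35 + 30 + 25 + 15 = 580 cm.
Lower bound: ⌈580/75⌉ = 8 shelves.
Also, 9 boxes each exceed 75/2 cm, and no two of those can share a shelf, so at least 9 shelves are needed.
A packing using 9 shelves:
  shelf 1: 70 = 70
  shelf 2: 65 = 65
  shelf 3: 65 = 65
  shelf 4: 55 + 15 = 70
  shelf 5: 50 + 25 = 75
  shelf 6: 45 + 30 = 75
  shelf 7: 45 = 45
  shelf 8: 40 + 35 = 75
  shelf 9: 40 = 40
This matches the lower bound, so 9 is optimal.

9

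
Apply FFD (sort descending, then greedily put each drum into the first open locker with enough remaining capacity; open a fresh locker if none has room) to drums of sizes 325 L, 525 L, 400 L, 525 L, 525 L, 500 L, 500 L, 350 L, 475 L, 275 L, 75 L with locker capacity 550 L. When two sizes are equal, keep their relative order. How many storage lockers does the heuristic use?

10

Sorted descending: 525, 525, 525, 500, 500, 475, 400, 350, 325, 275, 75.
  525 → locker 1 (new)  [load 525/550]
  525 → locker 2 (new)  [load 525/550]
  525 → locker 3 (new)  [load 525/550]
  500 → locker 4 (new)  [load 500/550]
  500 → locker 5 (new)  [load 500/550]
  475 → locker 6 (new)  [load 475/550]
  400 → locker 7 (new)  [load 400/550]
  350 → locker 8 (new)  [load 350/550]
  325 → locker 9 (new)  [load 325/550]
  275 → locker 10 (new)  [load 275/550]
  75 → locker 6  [load 550/550]
10 storage lockers opened.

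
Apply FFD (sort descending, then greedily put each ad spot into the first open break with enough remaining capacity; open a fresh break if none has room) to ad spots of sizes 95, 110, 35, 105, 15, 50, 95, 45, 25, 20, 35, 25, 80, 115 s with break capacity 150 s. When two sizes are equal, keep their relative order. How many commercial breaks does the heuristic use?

6

Sorted descending: 115, 110, 105, 95, 95, 80, 50, 45, 35, 35, 25, 25, 20, 15.
  115 → break 1 (new)  [load 115/150]
  110 → break 2 (new)  [load 110/150]
  105 → break 3 (new)  [load 105/150]
  95 → break 4 (new)  [load 95/150]
  95 → break 5 (new)  [load 95/150]
  80 → break 6 (new)  [load 80/150]
  50 → break 4  [load 145/150]
  45 → break 3  [load 150/150]
  35 → break 1  [load 150/150]
  35 → break 2  [load 145/150]
  25 → break 5  [load 120/150]
  25 → break 5  [load 145/150]
  20 → break 6  [load 100/150]
  15 → break 6  [load 115/150]
6 commercial breaks opened.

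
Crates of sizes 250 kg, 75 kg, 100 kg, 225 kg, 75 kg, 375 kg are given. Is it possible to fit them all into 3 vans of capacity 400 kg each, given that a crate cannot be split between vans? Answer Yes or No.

Yes

A valid assignment using 3 vans:
  van 1: 375 = 375
  van 2: 250 + 100 = 350
  van 3: 225 + 75 + 75 = 375
Every load is within 400 kg, so 3 vans suffice.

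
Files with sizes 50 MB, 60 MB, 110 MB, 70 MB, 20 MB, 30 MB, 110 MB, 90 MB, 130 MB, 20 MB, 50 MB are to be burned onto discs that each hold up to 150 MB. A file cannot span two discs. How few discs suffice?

6

Total = 130 + 110 + 110 + 90 + 70 + 60 + 50 + 50 + 30 + 20 + 20 = 740 MB.
Lower bound: ⌈740/150⌉ = 5 discs.
A packing using 6 discs:
  disc 1: 130 + 20 = 150
  disc 2: 110 + 30 = 140
  disc 3: 110 + 20 = 130
  disc 4: 90 + 60 = 150
  disc 5: 70 + 50 = 120
  disc 6: 50 = 50
No arrangement into 5 discs stays within capacity, so 6 is optimal.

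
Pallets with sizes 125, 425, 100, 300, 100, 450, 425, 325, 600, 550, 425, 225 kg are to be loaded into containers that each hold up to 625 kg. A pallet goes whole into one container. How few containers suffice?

8

Total = 600 + 550 + 450 + 425 + 425 + 425 + 325 + 300 + 225 + 125 + 100 + 100 = 4050 kg.
Lower bound: ⌈4050/625⌉ = 7 containers.
A packing using 8 containers:
  container 1: 600 = 600
  container 2: 550 = 550
  container 3: 450 + 125 = 575
  container 4: 425 + 100 + 100 = 625
  container 5: 425 = 425
  container 6: 425 = 425
  container 7: 325 + 300 = 625
  container 8: 225 = 225
No arrangement into 7 containers stays within capacity, so 8 is optimal.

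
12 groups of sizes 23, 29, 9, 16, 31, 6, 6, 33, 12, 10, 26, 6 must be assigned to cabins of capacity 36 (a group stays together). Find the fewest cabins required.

Total = 33 + 31 + 29 + 26 + 23 + 16 + 12 + 10 + 9 + 6 + 6 + 6 = 207.
Lower bound: ⌈207/36⌉ = 6 cabins.
A packing using 7 cabins:
  cabin 1: 33 = 33
  cabin 2: 31 = 31
  cabin 3: 29 + 6 = 35
  cabin 4: 26 + 10 = 36
  cabin 5: 23 + 12 = 35
  cabin 6: 16 + 9 + 6 = 31
  cabin 7: 6 = 6
No arrangement into 6 cabins stays within capacity, so 7 is optimal.

7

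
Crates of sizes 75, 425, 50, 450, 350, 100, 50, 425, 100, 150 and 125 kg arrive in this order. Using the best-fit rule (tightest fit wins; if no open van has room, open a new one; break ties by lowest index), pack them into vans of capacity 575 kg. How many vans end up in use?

  75 → van 1 (new)  [load 75/575]
  425 → van 1  [load 500/575]
  50 → van 1  [load 550/575]
  450 → van 2 (new)  [load 450/575]
  350 → van 3 (new)  [load 350/575]
  100 → van 2  [load 550/575]
  50 → van 3  [load 400/575]
  425 → van 4 (new)  [load 425/575]
  100 → van 4  [load 525/575]
  150 → van 3  [load 550/575]
  125 → van 5 (new)  [load 125/575]
5 vans opened.

5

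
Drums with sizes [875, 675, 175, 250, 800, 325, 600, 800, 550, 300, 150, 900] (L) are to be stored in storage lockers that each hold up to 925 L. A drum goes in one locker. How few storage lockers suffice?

Total = 900 + 875 + 800 + 800 + 675 + 600 + 550 + 325 + 300 + 250 + 175 + 150 = 6400 L.
Lower bound: ⌈6400/925⌉ = 7 storage lockers.
A packing using 8 storage lockers:
  locker 1: 900 = 900
  locker 2: 875 = 875
  locker 3: 800 = 800
  locker 4: 800 = 800
  locker 5: 675 + 250 = 925
  locker 6: 600 + 325 = 925
  locker 7: 550 + 300 = 850
  locker 8: 175 + 150 = 325
No arrangement into 7 storage lockers stays within capacity, so 8 is optimal.

8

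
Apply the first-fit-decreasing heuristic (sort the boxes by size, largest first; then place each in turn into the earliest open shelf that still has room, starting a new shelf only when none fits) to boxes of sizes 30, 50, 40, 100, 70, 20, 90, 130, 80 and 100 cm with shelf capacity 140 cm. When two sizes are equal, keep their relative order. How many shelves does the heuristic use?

6

Sorted descending: 130, 100, 100, 90, 80, 70, 50, 40, 30, 20.
  130 → shelf 1 (new)  [load 130/140]
  100 → shelf 2 (new)  [load 100/140]
  100 → shelf 3 (new)  [load 100/140]
  90 → shelf 4 (new)  [load 90/140]
  80 → shelf 5 (new)  [load 80/140]
  70 → shelf 6 (new)  [load 70/140]
  50 → shelf 4  [load 140/140]
  40 → shelf 2  [load 140/140]
  30 → shelf 3  [load 130/140]
  20 → shelf 5  [load 100/140]
6 shelves opened.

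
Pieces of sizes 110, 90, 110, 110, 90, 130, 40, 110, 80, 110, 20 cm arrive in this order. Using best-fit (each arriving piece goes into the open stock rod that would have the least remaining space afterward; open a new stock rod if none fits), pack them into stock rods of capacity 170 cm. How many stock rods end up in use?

  110 → stock rod 1 (new)  [load 110/170]
  90 → stock rod 2 (new)  [load 90/170]
  110 → stock rod 3 (new)  [load 110/170]
  110 → stock rod 4 (new)  [load 110/170]
  90 → stock rod 5 (new)  [load 90/170]
  130 → stock rod 6 (new)  [load 130/170]
  40 → stock rod 6  [load 170/170]
  110 → stock rod 7 (new)  [load 110/170]
  80 → stock rod 2  [load 170/170]
  110 → stock rod 8 (new)  [load 110/170]
  20 → stock rod 1  [load 130/170]
8 stock rods opened.

8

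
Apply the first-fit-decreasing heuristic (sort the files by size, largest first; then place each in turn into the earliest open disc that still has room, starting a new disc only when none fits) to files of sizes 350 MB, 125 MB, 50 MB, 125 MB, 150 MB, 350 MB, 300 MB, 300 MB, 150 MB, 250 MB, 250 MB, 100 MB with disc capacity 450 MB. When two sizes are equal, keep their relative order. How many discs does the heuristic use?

6

Sorted descending: 350, 350, 300, 300, 250, 250, 150, 150, 125, 125, 100, 50.
  350 → disc 1 (new)  [load 350/450]
  350 → disc 2 (new)  [load 350/450]
  300 → disc 3 (new)  [load 300/450]
  300 → disc 4 (new)  [load 300/450]
  250 → disc 5 (new)  [load 250/450]
  250 → disc 6 (new)  [load 250/450]
  150 → disc 3  [load 450/450]
  150 → disc 4  [load 450/450]
  125 → disc 5  [load 375/450]
  125 → disc 6  [load 375/450]
  100 → disc 1  [load 450/450]
  50 → disc 2  [load 400/450]
6 discs opened.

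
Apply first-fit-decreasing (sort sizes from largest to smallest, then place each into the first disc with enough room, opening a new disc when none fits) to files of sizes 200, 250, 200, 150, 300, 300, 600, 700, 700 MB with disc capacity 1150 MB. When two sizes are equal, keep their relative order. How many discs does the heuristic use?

4

Sorted descending: 700, 700, 600, 300, 300, 250, 200, 200, 150.
  700 → disc 1 (new)  [load 700/1150]
  700 → disc 2 (new)  [load 700/1150]
  600 → disc 3 (new)  [load 600/1150]
  300 → disc 1  [load 1000/1150]
  300 → disc 2  [load 1000/1150]
  250 → disc 3  [load 850/1150]
  200 → disc 3  [load 1050/1150]
  200 → disc 4 (new)  [load 200/1150]
  150 → disc 1  [load 1150/1150]
4 discs opened.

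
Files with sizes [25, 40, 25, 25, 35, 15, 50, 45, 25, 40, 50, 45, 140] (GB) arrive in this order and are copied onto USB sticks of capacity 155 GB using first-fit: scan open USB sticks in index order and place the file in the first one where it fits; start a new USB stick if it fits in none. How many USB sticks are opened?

  25 → USB stick 1 (new)  [load 25/155]
  40 → USB stick 1  [load 65/155]
  25 → USB stick 1  [load 90/155]
  25 → USB stick 1  [load 115/155]
  35 → USB stick 1  [load 150/155]
  15 → USB stick 2 (new)  [load 15/155]
  50 → USB stick 2  [load 65/155]
  45 → USB stick 2  [load 110/155]
  25 → USB stick 2  [load 135/155]
  40 → USB stick 3 (new)  [load 40/155]
  50 → USB stick 3  [load 90/155]
  45 → USB stick 3  [load 135/155]
  140 → USB stick 4 (new)  [load 140/155]
4 USB sticks opened.

4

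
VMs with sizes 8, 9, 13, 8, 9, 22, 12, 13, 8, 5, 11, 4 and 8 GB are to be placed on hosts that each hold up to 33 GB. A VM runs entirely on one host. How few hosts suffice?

Total = 22 + 13 + 13 + 12 + 11 + 9 + 9 + 8 + 8 + 8 + 8 + 5 + 4 = 130 GB.
Lower bound: ⌈130/33⌉ = 4 hosts.
A packing using 4 hosts:
  host 1: 22 + 11 = 33
  host 2: 13 + 13 + 5 = 31
  host 3: 12 + 9 + 8 + 4 = 33
  host 4: 9 + 8 + 8 + 8 = 33
This matches the lower bound, so 4 is optimal.

4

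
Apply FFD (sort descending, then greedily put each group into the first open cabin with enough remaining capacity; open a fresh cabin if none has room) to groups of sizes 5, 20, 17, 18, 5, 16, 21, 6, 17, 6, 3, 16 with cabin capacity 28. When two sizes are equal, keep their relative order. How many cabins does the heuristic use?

Sorted descending: 21, 20, 18, 17, 17, 16, 16, 6, 6, 5, 5, 3.
  21 → cabin 1 (new)  [load 21/28]
  20 → cabin 2 (new)  [load 20/28]
  18 → cabin 3 (new)  [load 18/28]
  17 → cabin 4 (new)  [load 17/28]
  17 → cabin 5 (new)  [load 17/28]
  16 → cabin 6 (new)  [load 16/28]
  16 → cabin 7 (new)  [load 16/28]
  6 → cabin 1  [load 27/28]
  6 → cabin 2  [load 26/28]
  5 → cabin 3  [load 23/28]
  5 → cabin 3  [load 28/28]
  3 → cabin 4  [load 20/28]
7 cabins opened.

7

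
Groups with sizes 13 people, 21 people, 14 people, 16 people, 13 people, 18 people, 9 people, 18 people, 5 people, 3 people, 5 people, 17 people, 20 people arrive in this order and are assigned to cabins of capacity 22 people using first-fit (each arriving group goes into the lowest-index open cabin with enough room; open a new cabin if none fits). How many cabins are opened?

9

  13 → cabin 1 (new)  [load 13/22]
  21 → cabin 2 (new)  [load 21/22]
  14 → cabin 3 (new)  [load 14/22]
  16 → cabin 4 (new)  [load 16/22]
  13 → cabin 5 (new)  [load 13/22]
  18 → cabin 6 (new)  [load 18/22]
  9 → cabin 1  [load 22/22]
  18 → cabin 7 (new)  [load 18/22]
  5 → cabin 3  [load 19/22]
  3 → cabin 3  [load 22/22]
  5 → cabin 4  [load 21/22]
  17 → cabin 8 (new)  [load 17/22]
  20 → cabin 9 (new)  [load 20/22]
9 cabins opened.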